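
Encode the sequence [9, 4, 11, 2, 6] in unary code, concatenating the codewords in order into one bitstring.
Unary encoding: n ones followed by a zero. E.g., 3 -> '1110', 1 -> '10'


Encode each number as n ones followed by a terminating 0:
  9 -> 1111111110 (10 bits)
  4 -> 11110 (5 bits)
  11 -> 111111111110 (12 bits)
  2 -> 110 (3 bits)
  6 -> 1111110 (7 bits)
Total length = 10 + 5 + 12 + 3 + 7 = 37 bits.

Unary([9, 4, 11, 2, 6]) = 1111111110111101111111111101101111110 (37 bits)


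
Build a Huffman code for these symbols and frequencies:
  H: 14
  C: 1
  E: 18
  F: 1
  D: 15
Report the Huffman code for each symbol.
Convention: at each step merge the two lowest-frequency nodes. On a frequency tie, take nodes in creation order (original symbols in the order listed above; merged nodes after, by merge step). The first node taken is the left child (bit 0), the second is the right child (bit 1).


Huffman tree construction:
Step 1: Merge C(1) + F(1) = 2
Step 2: Merge (C+F)(2) + H(14) = 16
Step 3: Merge D(15) + ((C+F)+H)(16) = 31
Step 4: Merge E(18) + (D+((C+F)+H))(31) = 49
Read each symbol's code off the tree from the root (left child = 0, right child = 1).

Codes:
  H: 111 (length 3)
  C: 1100 (length 4)
  E: 0 (length 1)
  F: 1101 (length 4)
  D: 10 (length 2)
Average code length: 98/49 = 2.0000 bits/symbol


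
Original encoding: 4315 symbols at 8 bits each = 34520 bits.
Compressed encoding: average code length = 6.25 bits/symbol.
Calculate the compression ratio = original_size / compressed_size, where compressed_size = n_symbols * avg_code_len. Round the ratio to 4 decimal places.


original_size = n_symbols * orig_bits = 4315 * 8 = 34520 bits
compressed_size = n_symbols * avg_code_len = 4315 * 6.25 = 26968.75 bits
ratio = original_size / compressed_size = 34520 / 26968.75 = 1.28

Compression ratio = 1.28


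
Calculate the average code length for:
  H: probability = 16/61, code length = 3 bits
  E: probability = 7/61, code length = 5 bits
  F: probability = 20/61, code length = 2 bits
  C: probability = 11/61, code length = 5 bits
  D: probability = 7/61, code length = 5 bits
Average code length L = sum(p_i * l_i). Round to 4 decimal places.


Weighted contributions p_i * l_i:
  H: (16/61) * 3 = 48/61
  E: (7/61) * 5 = 35/61
  F: (20/61) * 2 = 40/61
  C: (11/61) * 5 = 55/61
  D: (7/61) * 5 = 35/61
Sum = (48 + 35 + 40 + 55 + 35)/61 = 213/61

L = 213/61 = 3.4918 bits/symbol


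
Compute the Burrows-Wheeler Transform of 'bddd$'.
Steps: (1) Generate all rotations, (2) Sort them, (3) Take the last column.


Rotations (sorted):
  0: $bddd -> last char: d
  1: bddd$ -> last char: $
  2: d$bdd -> last char: d
  3: dd$bd -> last char: d
  4: ddd$b -> last char: b


BWT = d$ddb


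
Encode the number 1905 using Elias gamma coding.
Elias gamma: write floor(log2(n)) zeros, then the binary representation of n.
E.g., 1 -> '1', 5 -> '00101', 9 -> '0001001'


num_bits = floor(log2(1905)) + 1 = 11
leading_zeros = num_bits - 1 = 10
binary(1905) = 11101110001

Elias gamma(1905) = '0000000000' + '11101110001' = 000000000011101110001 (21 bits)


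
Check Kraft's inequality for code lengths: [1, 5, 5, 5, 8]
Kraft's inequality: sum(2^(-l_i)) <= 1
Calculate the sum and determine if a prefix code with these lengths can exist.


Sum = 2^(-1) + 2^(-5) + 2^(-5) + 2^(-5) + 2^(-8)
    = 0.5 + 0.03125 + 0.03125 + 0.03125 + 0.00390625
    = 153/256 = 0.59765625
Since 0.59765625 <= 1, Kraft's inequality IS satisfied.
A prefix code with these lengths CAN exist.

Kraft sum = 0.59765625. Satisfied.


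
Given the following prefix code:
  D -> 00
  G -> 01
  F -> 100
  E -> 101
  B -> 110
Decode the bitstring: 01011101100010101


Decoding step by step:
Bits 01 -> G
Bits 01 -> G
Bits 110 -> B
Bits 110 -> B
Bits 00 -> D
Bits 101 -> E
Bits 01 -> G


Decoded message: GGBBDEG


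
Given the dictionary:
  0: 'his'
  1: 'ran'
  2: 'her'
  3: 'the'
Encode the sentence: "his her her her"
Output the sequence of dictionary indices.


Look up each word in the dictionary:
  'his' -> 0
  'her' -> 2
  'her' -> 2
  'her' -> 2

Encoded: [0, 2, 2, 2]


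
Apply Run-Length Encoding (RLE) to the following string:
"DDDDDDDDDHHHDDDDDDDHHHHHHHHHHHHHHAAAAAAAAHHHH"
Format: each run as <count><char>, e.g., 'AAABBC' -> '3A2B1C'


Scanning runs left to right:
  i=0: run of 'D' x 9 -> '9D'
  i=9: run of 'H' x 3 -> '3H'
  i=12: run of 'D' x 7 -> '7D'
  i=19: run of 'H' x 14 -> '14H'
  i=33: run of 'A' x 8 -> '8A'
  i=41: run of 'H' x 4 -> '4H'

RLE = 9D3H7D14H8A4H


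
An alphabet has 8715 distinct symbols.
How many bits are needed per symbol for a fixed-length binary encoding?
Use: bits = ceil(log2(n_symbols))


log2(8715) = 13.0893
Bracket: 2^13 = 8192 < 8715 <= 2^14 = 16384
So ceil(log2(8715)) = 14

bits = ceil(log2(8715)) = ceil(13.0893) = 14 bits


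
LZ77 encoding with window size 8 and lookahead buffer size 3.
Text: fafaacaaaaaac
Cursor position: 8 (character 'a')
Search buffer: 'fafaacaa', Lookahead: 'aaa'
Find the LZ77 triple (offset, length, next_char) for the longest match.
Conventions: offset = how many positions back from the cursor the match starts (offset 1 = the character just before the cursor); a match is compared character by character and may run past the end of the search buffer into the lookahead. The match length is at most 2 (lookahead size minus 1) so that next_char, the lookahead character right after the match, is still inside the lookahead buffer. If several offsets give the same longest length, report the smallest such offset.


Try each offset into the search buffer:
  offset=1 (pos 7, char 'a'): match length 2
  offset=2 (pos 6, char 'a'): match length 2
  offset=3 (pos 5, char 'c'): match length 0
  offset=4 (pos 4, char 'a'): match length 1
  offset=5 (pos 3, char 'a'): match length 2
  offset=6 (pos 2, char 'f'): match length 0
  offset=7 (pos 1, char 'a'): match length 1
  offset=8 (pos 0, char 'f'): match length 0
Longest match has length 2, found at offsets 1, 2, 5; take the smallest, offset 1.
next_char = character at position 8 + 2 = 10 -> 'a'

Best match: offset=1, length=2 (matching 'aa' starting at position 7)
LZ77 triple: (1, 2, 'a')


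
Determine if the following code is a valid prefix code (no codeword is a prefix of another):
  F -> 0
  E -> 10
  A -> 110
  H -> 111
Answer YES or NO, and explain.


Checking each pair (does one codeword prefix another?):
  F='0' vs E='10': no prefix
  F='0' vs A='110': no prefix
  F='0' vs H='111': no prefix
  E='10' vs F='0': no prefix
  E='10' vs A='110': no prefix
  E='10' vs H='111': no prefix
  A='110' vs F='0': no prefix
  A='110' vs E='10': no prefix
  A='110' vs H='111': no prefix
  H='111' vs F='0': no prefix
  H='111' vs E='10': no prefix
  H='111' vs A='110': no prefix
No violation found over all pairs.

YES -- this is a valid prefix code. No codeword is a prefix of any other codeword.


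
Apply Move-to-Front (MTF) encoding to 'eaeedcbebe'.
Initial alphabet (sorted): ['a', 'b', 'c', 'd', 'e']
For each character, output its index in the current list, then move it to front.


MTF encoding:
'e': index 4 in ['a', 'b', 'c', 'd', 'e'] -> ['e', 'a', 'b', 'c', 'd']
'a': index 1 in ['e', 'a', 'b', 'c', 'd'] -> ['a', 'e', 'b', 'c', 'd']
'e': index 1 in ['a', 'e', 'b', 'c', 'd'] -> ['e', 'a', 'b', 'c', 'd']
'e': index 0 in ['e', 'a', 'b', 'c', 'd'] -> ['e', 'a', 'b', 'c', 'd']
'd': index 4 in ['e', 'a', 'b', 'c', 'd'] -> ['d', 'e', 'a', 'b', 'c']
'c': index 4 in ['d', 'e', 'a', 'b', 'c'] -> ['c', 'd', 'e', 'a', 'b']
'b': index 4 in ['c', 'd', 'e', 'a', 'b'] -> ['b', 'c', 'd', 'e', 'a']
'e': index 3 in ['b', 'c', 'd', 'e', 'a'] -> ['e', 'b', 'c', 'd', 'a']
'b': index 1 in ['e', 'b', 'c', 'd', 'a'] -> ['b', 'e', 'c', 'd', 'a']
'e': index 1 in ['b', 'e', 'c', 'd', 'a'] -> ['e', 'b', 'c', 'd', 'a']


Output: [4, 1, 1, 0, 4, 4, 4, 3, 1, 1]


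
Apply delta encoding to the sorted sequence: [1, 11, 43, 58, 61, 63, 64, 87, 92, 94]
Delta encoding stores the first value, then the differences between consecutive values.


First value: 1
Deltas:
  11 - 1 = 10
  43 - 11 = 32
  58 - 43 = 15
  61 - 58 = 3
  63 - 61 = 2
  64 - 63 = 1
  87 - 64 = 23
  92 - 87 = 5
  94 - 92 = 2


Delta encoded: [1, 10, 32, 15, 3, 2, 1, 23, 5, 2]


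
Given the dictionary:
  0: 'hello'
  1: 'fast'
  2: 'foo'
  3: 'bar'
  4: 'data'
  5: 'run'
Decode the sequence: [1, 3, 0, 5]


Look up each index in the dictionary:
  1 -> 'fast'
  3 -> 'bar'
  0 -> 'hello'
  5 -> 'run'

Decoded: "fast bar hello run"


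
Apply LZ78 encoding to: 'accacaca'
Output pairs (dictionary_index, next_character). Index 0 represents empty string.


LZ78 encoding steps:
Dictionary: {0: ''}
Step 1: w='' (idx 0), next='a' -> output (0, 'a'), add 'a' as idx 1
Step 2: w='' (idx 0), next='c' -> output (0, 'c'), add 'c' as idx 2
Step 3: w='c' (idx 2), next='a' -> output (2, 'a'), add 'ca' as idx 3
Step 4: w='ca' (idx 3), next='c' -> output (3, 'c'), add 'cac' as idx 4
Step 5: w='a' (idx 1), end of input -> output (1, '')


Encoded: [(0, 'a'), (0, 'c'), (2, 'a'), (3, 'c'), (1, '')]


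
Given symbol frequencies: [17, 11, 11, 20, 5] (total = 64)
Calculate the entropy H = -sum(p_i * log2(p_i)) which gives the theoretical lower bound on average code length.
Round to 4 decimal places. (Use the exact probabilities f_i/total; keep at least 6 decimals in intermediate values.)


Per-symbol terms -p_i * log2(p_i) with p_i = f_i/64:
  p = 17/64 = 0.265625: log2(p) = -1.912537, -p*log2(p) = 0.508018
  p = 11/64 = 0.171875: log2(p) = -2.540568, -p*log2(p) = 0.436660
  p = 11/64 = 0.171875: log2(p) = -2.540568, -p*log2(p) = 0.436660
  p = 20/64 = 0.312500: log2(p) = -1.678072, -p*log2(p) = 0.524397
  p = 5/64 = 0.078125: log2(p) = -3.678072, -p*log2(p) = 0.287349
H = 0.508018 + 0.436660 + 0.436660 + 0.524397 + 0.287349 = 2.193084

H = 2.1931 bits/symbol


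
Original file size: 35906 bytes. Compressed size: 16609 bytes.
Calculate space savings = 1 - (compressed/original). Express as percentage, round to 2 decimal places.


ratio = compressed/original = 16609/35906 = 0.462569
savings = 1 - ratio = 1 - 0.462569 = 0.537431
as a percentage: 0.537431 * 100 = 53.74%

Space savings = 1 - 16609/35906 = 53.74%


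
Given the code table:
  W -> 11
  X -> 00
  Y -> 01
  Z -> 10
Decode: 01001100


Decoding:
01 -> Y
00 -> X
11 -> W
00 -> X


Result: YXWX


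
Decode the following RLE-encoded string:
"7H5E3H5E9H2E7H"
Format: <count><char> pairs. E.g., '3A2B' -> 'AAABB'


Expanding each <count><char> pair:
  7H -> 'HHHHHHH'
  5E -> 'EEEEE'
  3H -> 'HHH'
  5E -> 'EEEEE'
  9H -> 'HHHHHHHHH'
  2E -> 'EE'
  7H -> 'HHHHHHH'

Decoded = HHHHHHHEEEEEHHHEEEEEHHHHHHHHHEEHHHHHHH


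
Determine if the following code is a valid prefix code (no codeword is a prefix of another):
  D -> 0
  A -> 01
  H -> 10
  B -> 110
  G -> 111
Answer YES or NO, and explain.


Checking each pair (does one codeword prefix another?):
  D='0' vs A='01': prefix -- VIOLATION

NO -- this is NOT a valid prefix code. D (0) is a prefix of A (01).


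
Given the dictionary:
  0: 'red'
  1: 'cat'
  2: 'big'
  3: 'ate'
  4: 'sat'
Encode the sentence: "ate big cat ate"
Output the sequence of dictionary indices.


Look up each word in the dictionary:
  'ate' -> 3
  'big' -> 2
  'cat' -> 1
  'ate' -> 3

Encoded: [3, 2, 1, 3]


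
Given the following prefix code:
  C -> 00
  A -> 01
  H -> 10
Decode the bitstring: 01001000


Decoding step by step:
Bits 01 -> A
Bits 00 -> C
Bits 10 -> H
Bits 00 -> C


Decoded message: ACHC


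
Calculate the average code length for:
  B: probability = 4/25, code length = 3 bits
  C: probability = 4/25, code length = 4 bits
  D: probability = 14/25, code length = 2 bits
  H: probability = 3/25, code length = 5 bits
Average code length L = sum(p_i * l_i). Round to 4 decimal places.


Weighted contributions p_i * l_i:
  B: (4/25) * 3 = 12/25
  C: (4/25) * 4 = 16/25
  D: (14/25) * 2 = 28/25
  H: (3/25) * 5 = 15/25
Sum = (12 + 16 + 28 + 15)/25 = 71/25

L = 71/25 = 2.8400 bits/symbol


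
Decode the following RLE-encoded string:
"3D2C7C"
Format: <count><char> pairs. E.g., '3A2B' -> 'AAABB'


Expanding each <count><char> pair:
  3D -> 'DDD'
  2C -> 'CC'
  7C -> 'CCCCCCC'

Decoded = DDDCCCCCCCCC


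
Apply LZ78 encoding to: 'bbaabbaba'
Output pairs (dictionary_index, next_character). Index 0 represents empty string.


LZ78 encoding steps:
Dictionary: {0: ''}
Step 1: w='' (idx 0), next='b' -> output (0, 'b'), add 'b' as idx 1
Step 2: w='b' (idx 1), next='a' -> output (1, 'a'), add 'ba' as idx 2
Step 3: w='' (idx 0), next='a' -> output (0, 'a'), add 'a' as idx 3
Step 4: w='b' (idx 1), next='b' -> output (1, 'b'), add 'bb' as idx 4
Step 5: w='a' (idx 3), next='b' -> output (3, 'b'), add 'ab' as idx 5
Step 6: w='a' (idx 3), end of input -> output (3, '')


Encoded: [(0, 'b'), (1, 'a'), (0, 'a'), (1, 'b'), (3, 'b'), (3, '')]


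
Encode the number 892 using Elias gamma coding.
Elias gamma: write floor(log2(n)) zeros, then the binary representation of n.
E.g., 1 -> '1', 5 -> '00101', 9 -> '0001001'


num_bits = floor(log2(892)) + 1 = 10
leading_zeros = num_bits - 1 = 9
binary(892) = 1101111100

Elias gamma(892) = '000000000' + '1101111100' = 0000000001101111100 (19 bits)


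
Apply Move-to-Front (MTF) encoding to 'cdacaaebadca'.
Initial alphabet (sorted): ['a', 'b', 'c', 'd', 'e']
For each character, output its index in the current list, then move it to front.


MTF encoding:
'c': index 2 in ['a', 'b', 'c', 'd', 'e'] -> ['c', 'a', 'b', 'd', 'e']
'd': index 3 in ['c', 'a', 'b', 'd', 'e'] -> ['d', 'c', 'a', 'b', 'e']
'a': index 2 in ['d', 'c', 'a', 'b', 'e'] -> ['a', 'd', 'c', 'b', 'e']
'c': index 2 in ['a', 'd', 'c', 'b', 'e'] -> ['c', 'a', 'd', 'b', 'e']
'a': index 1 in ['c', 'a', 'd', 'b', 'e'] -> ['a', 'c', 'd', 'b', 'e']
'a': index 0 in ['a', 'c', 'd', 'b', 'e'] -> ['a', 'c', 'd', 'b', 'e']
'e': index 4 in ['a', 'c', 'd', 'b', 'e'] -> ['e', 'a', 'c', 'd', 'b']
'b': index 4 in ['e', 'a', 'c', 'd', 'b'] -> ['b', 'e', 'a', 'c', 'd']
'a': index 2 in ['b', 'e', 'a', 'c', 'd'] -> ['a', 'b', 'e', 'c', 'd']
'd': index 4 in ['a', 'b', 'e', 'c', 'd'] -> ['d', 'a', 'b', 'e', 'c']
'c': index 4 in ['d', 'a', 'b', 'e', 'c'] -> ['c', 'd', 'a', 'b', 'e']
'a': index 2 in ['c', 'd', 'a', 'b', 'e'] -> ['a', 'c', 'd', 'b', 'e']


Output: [2, 3, 2, 2, 1, 0, 4, 4, 2, 4, 4, 2]


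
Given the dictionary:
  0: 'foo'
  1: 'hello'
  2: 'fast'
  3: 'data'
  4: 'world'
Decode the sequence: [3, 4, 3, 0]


Look up each index in the dictionary:
  3 -> 'data'
  4 -> 'world'
  3 -> 'data'
  0 -> 'foo'

Decoded: "data world data foo"


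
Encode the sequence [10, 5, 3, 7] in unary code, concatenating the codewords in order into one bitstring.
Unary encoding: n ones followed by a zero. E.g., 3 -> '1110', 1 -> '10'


Encode each number as n ones followed by a terminating 0:
  10 -> 11111111110 (11 bits)
  5 -> 111110 (6 bits)
  3 -> 1110 (4 bits)
  7 -> 11111110 (8 bits)
Total length = 11 + 6 + 4 + 8 = 29 bits.

Unary([10, 5, 3, 7]) = 11111111110111110111011111110 (29 bits)


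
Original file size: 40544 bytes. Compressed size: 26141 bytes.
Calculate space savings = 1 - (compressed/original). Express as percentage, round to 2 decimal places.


ratio = compressed/original = 26141/40544 = 0.644756
savings = 1 - ratio = 1 - 0.644756 = 0.355244
as a percentage: 0.355244 * 100 = 35.52%

Space savings = 1 - 26141/40544 = 35.52%


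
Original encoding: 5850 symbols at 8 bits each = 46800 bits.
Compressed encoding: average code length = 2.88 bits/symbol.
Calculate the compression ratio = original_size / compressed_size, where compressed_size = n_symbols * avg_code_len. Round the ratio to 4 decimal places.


original_size = n_symbols * orig_bits = 5850 * 8 = 46800 bits
compressed_size = n_symbols * avg_code_len = 5850 * 2.88 = 16848.0 bits
ratio = original_size / compressed_size = 46800 / 16848.0 = 2.7778

Compression ratio = 2.7778


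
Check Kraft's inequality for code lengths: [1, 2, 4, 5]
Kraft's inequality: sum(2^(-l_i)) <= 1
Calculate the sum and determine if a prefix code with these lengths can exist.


Sum = 2^(-1) + 2^(-2) + 2^(-4) + 2^(-5)
    = 0.5 + 0.25 + 0.0625 + 0.03125
    = 27/32 = 0.84375
Since 0.84375 <= 1, Kraft's inequality IS satisfied.
A prefix code with these lengths CAN exist.

Kraft sum = 0.84375. Satisfied.


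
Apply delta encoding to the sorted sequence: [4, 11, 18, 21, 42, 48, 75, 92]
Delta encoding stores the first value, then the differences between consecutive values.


First value: 4
Deltas:
  11 - 4 = 7
  18 - 11 = 7
  21 - 18 = 3
  42 - 21 = 21
  48 - 42 = 6
  75 - 48 = 27
  92 - 75 = 17


Delta encoded: [4, 7, 7, 3, 21, 6, 27, 17]


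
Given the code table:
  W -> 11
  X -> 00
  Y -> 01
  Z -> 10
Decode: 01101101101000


Decoding:
01 -> Y
10 -> Z
11 -> W
01 -> Y
10 -> Z
10 -> Z
00 -> X


Result: YZWYZZX


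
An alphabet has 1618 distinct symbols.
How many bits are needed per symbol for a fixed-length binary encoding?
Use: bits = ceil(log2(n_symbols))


log2(1618) = 10.66
Bracket: 2^10 = 1024 < 1618 <= 2^11 = 2048
So ceil(log2(1618)) = 11

bits = ceil(log2(1618)) = ceil(10.66) = 11 bits


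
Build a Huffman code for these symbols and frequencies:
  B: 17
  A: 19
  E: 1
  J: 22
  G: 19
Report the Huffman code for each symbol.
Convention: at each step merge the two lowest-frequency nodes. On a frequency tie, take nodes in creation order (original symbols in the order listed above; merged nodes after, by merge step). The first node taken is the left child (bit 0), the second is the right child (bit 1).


Huffman tree construction:
Step 1: Merge E(1) + B(17) = 18
Step 2: Merge (E+B)(18) + A(19) = 37
Step 3: Merge G(19) + J(22) = 41
Step 4: Merge ((E+B)+A)(37) + (G+J)(41) = 78
Read each symbol's code off the tree from the root (left child = 0, right child = 1).

Codes:
  B: 001 (length 3)
  A: 01 (length 2)
  E: 000 (length 3)
  J: 11 (length 2)
  G: 10 (length 2)
Average code length: 174/78 = 2.2308 bits/symbol


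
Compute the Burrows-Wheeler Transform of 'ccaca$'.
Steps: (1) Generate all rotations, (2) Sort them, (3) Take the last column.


Rotations (sorted):
  0: $ccaca -> last char: a
  1: a$ccac -> last char: c
  2: aca$cc -> last char: c
  3: ca$cca -> last char: a
  4: caca$c -> last char: c
  5: ccaca$ -> last char: $


BWT = accac$


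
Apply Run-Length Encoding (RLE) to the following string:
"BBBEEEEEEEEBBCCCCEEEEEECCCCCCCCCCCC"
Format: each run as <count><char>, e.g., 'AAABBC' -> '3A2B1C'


Scanning runs left to right:
  i=0: run of 'B' x 3 -> '3B'
  i=3: run of 'E' x 8 -> '8E'
  i=11: run of 'B' x 2 -> '2B'
  i=13: run of 'C' x 4 -> '4C'
  i=17: run of 'E' x 6 -> '6E'
  i=23: run of 'C' x 12 -> '12C'

RLE = 3B8E2B4C6E12C


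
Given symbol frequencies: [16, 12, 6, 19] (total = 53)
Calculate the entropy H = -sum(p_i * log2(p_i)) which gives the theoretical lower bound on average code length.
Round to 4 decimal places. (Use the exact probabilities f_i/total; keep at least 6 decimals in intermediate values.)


Per-symbol terms -p_i * log2(p_i) with p_i = f_i/53:
  p = 16/53 = 0.301887: log2(p) = -1.727920, -p*log2(p) = 0.521636
  p = 12/53 = 0.226415: log2(p) = -2.142958, -p*log2(p) = 0.485198
  p = 6/53 = 0.113208: log2(p) = -3.142958, -p*log2(p) = 0.355807
  p = 19/53 = 0.358491: log2(p) = -1.479993, -p*log2(p) = 0.530564
H = 0.521636 + 0.485198 + 0.355807 + 0.530564 = 1.893205

H = 1.8932 bits/symbol


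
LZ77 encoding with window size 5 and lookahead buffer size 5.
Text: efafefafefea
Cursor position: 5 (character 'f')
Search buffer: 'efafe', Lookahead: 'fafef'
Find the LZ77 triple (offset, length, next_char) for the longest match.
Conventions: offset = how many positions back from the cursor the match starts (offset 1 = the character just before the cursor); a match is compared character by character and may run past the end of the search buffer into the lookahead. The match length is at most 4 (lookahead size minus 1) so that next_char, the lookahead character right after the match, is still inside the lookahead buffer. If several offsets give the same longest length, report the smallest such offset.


Try each offset into the search buffer:
  offset=1 (pos 4, char 'e'): match length 0
  offset=2 (pos 3, char 'f'): match length 1
  offset=3 (pos 2, char 'a'): match length 0
  offset=4 (pos 1, char 'f'): match length 4
  offset=5 (pos 0, char 'e'): match length 0
Longest match has length 4 at offset 4.
next_char = character at position 5 + 4 = 9 -> 'f'

Best match: offset=4, length=4 (matching 'fafe' starting at position 1)
LZ77 triple: (4, 4, 'f')


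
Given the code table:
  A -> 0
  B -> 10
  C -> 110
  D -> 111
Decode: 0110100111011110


Decoding:
0 -> A
110 -> C
10 -> B
0 -> A
111 -> D
0 -> A
111 -> D
10 -> B


Result: ACBADADB


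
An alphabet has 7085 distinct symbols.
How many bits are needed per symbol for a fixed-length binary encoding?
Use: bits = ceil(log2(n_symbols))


log2(7085) = 12.7906
Bracket: 2^12 = 4096 < 7085 <= 2^13 = 8192
So ceil(log2(7085)) = 13

bits = ceil(log2(7085)) = ceil(12.7906) = 13 bits


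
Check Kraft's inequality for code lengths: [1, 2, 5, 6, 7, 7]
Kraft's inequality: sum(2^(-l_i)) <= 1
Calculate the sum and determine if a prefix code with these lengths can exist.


Sum = 2^(-1) + 2^(-2) + 2^(-5) + 2^(-6) + 2^(-7) + 2^(-7)
    = 0.5 + 0.25 + 0.03125 + 0.015625 + 0.0078125 + 0.0078125
    = 104/128 = 0.8125
Since 0.8125 <= 1, Kraft's inequality IS satisfied.
A prefix code with these lengths CAN exist.

Kraft sum = 0.8125. Satisfied.


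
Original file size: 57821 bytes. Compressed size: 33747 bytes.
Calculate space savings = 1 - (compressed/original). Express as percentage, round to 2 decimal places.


ratio = compressed/original = 33747/57821 = 0.583646
savings = 1 - ratio = 1 - 0.583646 = 0.416354
as a percentage: 0.416354 * 100 = 41.64%

Space savings = 1 - 33747/57821 = 41.64%


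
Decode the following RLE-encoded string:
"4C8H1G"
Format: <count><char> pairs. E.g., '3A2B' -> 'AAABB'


Expanding each <count><char> pair:
  4C -> 'CCCC'
  8H -> 'HHHHHHHH'
  1G -> 'G'

Decoded = CCCCHHHHHHHHG


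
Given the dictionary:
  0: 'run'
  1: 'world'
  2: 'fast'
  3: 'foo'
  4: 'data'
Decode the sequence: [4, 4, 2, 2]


Look up each index in the dictionary:
  4 -> 'data'
  4 -> 'data'
  2 -> 'fast'
  2 -> 'fast'

Decoded: "data data fast fast"


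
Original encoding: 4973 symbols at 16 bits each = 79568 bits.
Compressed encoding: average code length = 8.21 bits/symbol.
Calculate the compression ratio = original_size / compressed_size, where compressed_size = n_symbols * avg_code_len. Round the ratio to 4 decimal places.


original_size = n_symbols * orig_bits = 4973 * 16 = 79568 bits
compressed_size = n_symbols * avg_code_len = 4973 * 8.21 = 40828.33 bits
ratio = original_size / compressed_size = 79568 / 40828.33 = 1.9488

Compression ratio = 1.9488


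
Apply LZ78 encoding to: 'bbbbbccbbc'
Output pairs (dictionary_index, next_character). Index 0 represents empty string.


LZ78 encoding steps:
Dictionary: {0: ''}
Step 1: w='' (idx 0), next='b' -> output (0, 'b'), add 'b' as idx 1
Step 2: w='b' (idx 1), next='b' -> output (1, 'b'), add 'bb' as idx 2
Step 3: w='bb' (idx 2), next='c' -> output (2, 'c'), add 'bbc' as idx 3
Step 4: w='' (idx 0), next='c' -> output (0, 'c'), add 'c' as idx 4
Step 5: w='bbc' (idx 3), end of input -> output (3, '')


Encoded: [(0, 'b'), (1, 'b'), (2, 'c'), (0, 'c'), (3, '')]


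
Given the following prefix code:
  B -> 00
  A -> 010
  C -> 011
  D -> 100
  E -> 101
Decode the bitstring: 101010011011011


Decoding step by step:
Bits 101 -> E
Bits 010 -> A
Bits 011 -> C
Bits 011 -> C
Bits 011 -> C


Decoded message: EACCC


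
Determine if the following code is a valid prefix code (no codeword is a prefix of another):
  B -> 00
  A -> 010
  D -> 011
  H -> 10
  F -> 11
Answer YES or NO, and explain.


Checking each pair (does one codeword prefix another?):
  B='00' vs A='010': no prefix
  B='00' vs D='011': no prefix
  B='00' vs H='10': no prefix
  B='00' vs F='11': no prefix
  A='010' vs B='00': no prefix
  A='010' vs D='011': no prefix
  A='010' vs H='10': no prefix
  A='010' vs F='11': no prefix
  D='011' vs B='00': no prefix
  D='011' vs A='010': no prefix
  D='011' vs H='10': no prefix
  D='011' vs F='11': no prefix
  H='10' vs B='00': no prefix
  H='10' vs A='010': no prefix
  H='10' vs D='011': no prefix
  H='10' vs F='11': no prefix
  F='11' vs B='00': no prefix
  F='11' vs A='010': no prefix
  F='11' vs D='011': no prefix
  F='11' vs H='10': no prefix
No violation found over all pairs.

YES -- this is a valid prefix code. No codeword is a prefix of any other codeword.


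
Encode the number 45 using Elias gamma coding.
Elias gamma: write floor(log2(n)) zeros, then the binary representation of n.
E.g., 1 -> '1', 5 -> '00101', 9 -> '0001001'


num_bits = floor(log2(45)) + 1 = 6
leading_zeros = num_bits - 1 = 5
binary(45) = 101101

Elias gamma(45) = '00000' + '101101' = 00000101101 (11 bits)


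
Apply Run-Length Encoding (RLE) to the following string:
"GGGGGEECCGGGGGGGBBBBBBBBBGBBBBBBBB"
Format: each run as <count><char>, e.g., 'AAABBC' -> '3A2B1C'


Scanning runs left to right:
  i=0: run of 'G' x 5 -> '5G'
  i=5: run of 'E' x 2 -> '2E'
  i=7: run of 'C' x 2 -> '2C'
  i=9: run of 'G' x 7 -> '7G'
  i=16: run of 'B' x 9 -> '9B'
  i=25: run of 'G' x 1 -> '1G'
  i=26: run of 'B' x 8 -> '8B'

RLE = 5G2E2C7G9B1G8B


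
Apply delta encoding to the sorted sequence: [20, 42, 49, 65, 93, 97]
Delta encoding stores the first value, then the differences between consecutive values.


First value: 20
Deltas:
  42 - 20 = 22
  49 - 42 = 7
  65 - 49 = 16
  93 - 65 = 28
  97 - 93 = 4


Delta encoded: [20, 22, 7, 16, 28, 4]


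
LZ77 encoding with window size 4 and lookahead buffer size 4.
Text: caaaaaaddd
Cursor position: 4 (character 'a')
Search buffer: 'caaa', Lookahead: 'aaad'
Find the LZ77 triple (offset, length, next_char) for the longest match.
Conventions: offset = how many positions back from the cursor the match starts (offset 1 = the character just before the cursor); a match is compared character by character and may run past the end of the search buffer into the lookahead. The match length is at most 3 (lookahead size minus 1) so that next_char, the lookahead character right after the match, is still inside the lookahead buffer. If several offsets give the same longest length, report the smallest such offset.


Try each offset into the search buffer:
  offset=1 (pos 3, char 'a'): match length 3
  offset=2 (pos 2, char 'a'): match length 3
  offset=3 (pos 1, char 'a'): match length 3
  offset=4 (pos 0, char 'c'): match length 0
Longest match has length 3, found at offsets 1, 2, 3; take the smallest, offset 1.
next_char = character at position 4 + 3 = 7 -> 'd'

Best match: offset=1, length=3 (matching 'aaa' starting at position 3)
LZ77 triple: (1, 3, 'd')


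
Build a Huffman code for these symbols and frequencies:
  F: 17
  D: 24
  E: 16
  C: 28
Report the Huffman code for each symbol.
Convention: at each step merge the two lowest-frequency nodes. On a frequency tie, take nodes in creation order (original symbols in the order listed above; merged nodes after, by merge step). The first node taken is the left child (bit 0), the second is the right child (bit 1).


Huffman tree construction:
Step 1: Merge E(16) + F(17) = 33
Step 2: Merge D(24) + C(28) = 52
Step 3: Merge (E+F)(33) + (D+C)(52) = 85
Read each symbol's code off the tree from the root (left child = 0, right child = 1).

Codes:
  F: 01 (length 2)
  D: 10 (length 2)
  E: 00 (length 2)
  C: 11 (length 2)
Average code length: 170/85 = 2.0000 bits/symbol


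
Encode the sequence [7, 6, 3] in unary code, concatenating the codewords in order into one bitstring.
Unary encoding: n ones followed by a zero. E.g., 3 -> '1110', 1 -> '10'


Encode each number as n ones followed by a terminating 0:
  7 -> 11111110 (8 bits)
  6 -> 1111110 (7 bits)
  3 -> 1110 (4 bits)
Total length = 8 + 7 + 4 = 19 bits.

Unary([7, 6, 3]) = 1111111011111101110 (19 bits)


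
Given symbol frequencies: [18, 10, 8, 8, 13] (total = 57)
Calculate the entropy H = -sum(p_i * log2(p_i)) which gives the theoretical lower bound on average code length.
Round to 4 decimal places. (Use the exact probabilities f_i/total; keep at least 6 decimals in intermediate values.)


Per-symbol terms -p_i * log2(p_i) with p_i = f_i/57:
  p = 18/57 = 0.315789: log2(p) = -1.662965, -p*log2(p) = 0.525147
  p = 10/57 = 0.175439: log2(p) = -2.510962, -p*log2(p) = 0.440520
  p = 8/57 = 0.140351: log2(p) = -2.832890, -p*log2(p) = 0.397599
  p = 8/57 = 0.140351: log2(p) = -2.832890, -p*log2(p) = 0.397599
  p = 13/57 = 0.228070: log2(p) = -2.132450, -p*log2(p) = 0.486348
H = 0.525147 + 0.440520 + 0.397599 + 0.397599 + 0.486348 = 2.247213

H = 2.2472 bits/symbol


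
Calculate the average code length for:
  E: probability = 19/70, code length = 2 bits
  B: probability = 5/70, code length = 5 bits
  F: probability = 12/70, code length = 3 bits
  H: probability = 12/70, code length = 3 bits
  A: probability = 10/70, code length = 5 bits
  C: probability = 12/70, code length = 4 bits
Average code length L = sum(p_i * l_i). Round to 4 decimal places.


Weighted contributions p_i * l_i:
  E: (19/70) * 2 = 38/70
  B: (5/70) * 5 = 25/70
  F: (12/70) * 3 = 36/70
  H: (12/70) * 3 = 36/70
  A: (10/70) * 5 = 50/70
  C: (12/70) * 4 = 48/70
Sum = (38 + 25 + 36 + 36 + 50 + 48)/70 = 233/70

L = 233/70 = 3.3286 bits/symbol


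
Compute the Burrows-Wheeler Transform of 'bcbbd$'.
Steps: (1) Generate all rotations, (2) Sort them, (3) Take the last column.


Rotations (sorted):
  0: $bcbbd -> last char: d
  1: bbd$bc -> last char: c
  2: bcbbd$ -> last char: $
  3: bd$bcb -> last char: b
  4: cbbd$b -> last char: b
  5: d$bcbb -> last char: b


BWT = dc$bbb


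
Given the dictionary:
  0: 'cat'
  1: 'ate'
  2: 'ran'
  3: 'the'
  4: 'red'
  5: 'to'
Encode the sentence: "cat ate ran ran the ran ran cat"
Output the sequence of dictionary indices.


Look up each word in the dictionary:
  'cat' -> 0
  'ate' -> 1
  'ran' -> 2
  'ran' -> 2
  'the' -> 3
  'ran' -> 2
  'ran' -> 2
  'cat' -> 0

Encoded: [0, 1, 2, 2, 3, 2, 2, 0]


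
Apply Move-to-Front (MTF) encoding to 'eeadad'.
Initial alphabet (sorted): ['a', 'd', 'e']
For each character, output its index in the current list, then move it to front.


MTF encoding:
'e': index 2 in ['a', 'd', 'e'] -> ['e', 'a', 'd']
'e': index 0 in ['e', 'a', 'd'] -> ['e', 'a', 'd']
'a': index 1 in ['e', 'a', 'd'] -> ['a', 'e', 'd']
'd': index 2 in ['a', 'e', 'd'] -> ['d', 'a', 'e']
'a': index 1 in ['d', 'a', 'e'] -> ['a', 'd', 'e']
'd': index 1 in ['a', 'd', 'e'] -> ['d', 'a', 'e']


Output: [2, 0, 1, 2, 1, 1]


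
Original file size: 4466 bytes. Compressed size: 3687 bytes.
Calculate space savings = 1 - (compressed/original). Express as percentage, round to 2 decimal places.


ratio = compressed/original = 3687/4466 = 0.825571
savings = 1 - ratio = 1 - 0.825571 = 0.174429
as a percentage: 0.174429 * 100 = 17.44%

Space savings = 1 - 3687/4466 = 17.44%


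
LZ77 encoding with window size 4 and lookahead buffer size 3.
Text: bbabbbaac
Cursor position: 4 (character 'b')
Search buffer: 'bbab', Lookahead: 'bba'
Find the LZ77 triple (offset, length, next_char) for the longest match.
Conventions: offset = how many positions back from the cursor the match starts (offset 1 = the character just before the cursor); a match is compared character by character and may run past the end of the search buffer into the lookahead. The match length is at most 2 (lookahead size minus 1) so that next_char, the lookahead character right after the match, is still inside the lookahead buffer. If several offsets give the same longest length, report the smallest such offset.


Try each offset into the search buffer:
  offset=1 (pos 3, char 'b'): match length 2
  offset=2 (pos 2, char 'a'): match length 0
  offset=3 (pos 1, char 'b'): match length 1
  offset=4 (pos 0, char 'b'): match length 2
Longest match has length 2, found at offsets 1, 4; take the smallest, offset 1.
next_char = character at position 4 + 2 = 6 -> 'a'

Best match: offset=1, length=2 (matching 'bb' starting at position 3)
LZ77 triple: (1, 2, 'a')


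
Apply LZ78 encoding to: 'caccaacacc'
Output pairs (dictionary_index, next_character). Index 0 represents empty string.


LZ78 encoding steps:
Dictionary: {0: ''}
Step 1: w='' (idx 0), next='c' -> output (0, 'c'), add 'c' as idx 1
Step 2: w='' (idx 0), next='a' -> output (0, 'a'), add 'a' as idx 2
Step 3: w='c' (idx 1), next='c' -> output (1, 'c'), add 'cc' as idx 3
Step 4: w='a' (idx 2), next='a' -> output (2, 'a'), add 'aa' as idx 4
Step 5: w='c' (idx 1), next='a' -> output (1, 'a'), add 'ca' as idx 5
Step 6: w='cc' (idx 3), end of input -> output (3, '')


Encoded: [(0, 'c'), (0, 'a'), (1, 'c'), (2, 'a'), (1, 'a'), (3, '')]


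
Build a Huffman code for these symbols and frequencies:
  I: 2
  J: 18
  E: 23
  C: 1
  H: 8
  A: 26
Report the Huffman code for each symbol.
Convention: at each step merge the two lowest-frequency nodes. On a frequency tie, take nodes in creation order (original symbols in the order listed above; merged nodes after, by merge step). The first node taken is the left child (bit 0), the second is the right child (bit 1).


Huffman tree construction:
Step 1: Merge C(1) + I(2) = 3
Step 2: Merge (C+I)(3) + H(8) = 11
Step 3: Merge ((C+I)+H)(11) + J(18) = 29
Step 4: Merge E(23) + A(26) = 49
Step 5: Merge (((C+I)+H)+J)(29) + (E+A)(49) = 78
Read each symbol's code off the tree from the root (left child = 0, right child = 1).

Codes:
  I: 0001 (length 4)
  J: 01 (length 2)
  E: 10 (length 2)
  C: 0000 (length 4)
  H: 001 (length 3)
  A: 11 (length 2)
Average code length: 170/78 = 2.1795 bits/symbol


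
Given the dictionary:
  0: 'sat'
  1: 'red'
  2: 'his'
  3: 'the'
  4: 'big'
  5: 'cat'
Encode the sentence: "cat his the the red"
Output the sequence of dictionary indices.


Look up each word in the dictionary:
  'cat' -> 5
  'his' -> 2
  'the' -> 3
  'the' -> 3
  'red' -> 1

Encoded: [5, 2, 3, 3, 1]


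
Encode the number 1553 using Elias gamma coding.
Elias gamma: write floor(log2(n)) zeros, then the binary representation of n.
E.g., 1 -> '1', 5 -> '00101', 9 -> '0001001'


num_bits = floor(log2(1553)) + 1 = 11
leading_zeros = num_bits - 1 = 10
binary(1553) = 11000010001

Elias gamma(1553) = '0000000000' + '11000010001' = 000000000011000010001 (21 bits)


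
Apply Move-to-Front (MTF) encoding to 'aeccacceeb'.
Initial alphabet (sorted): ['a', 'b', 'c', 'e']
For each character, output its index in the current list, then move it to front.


MTF encoding:
'a': index 0 in ['a', 'b', 'c', 'e'] -> ['a', 'b', 'c', 'e']
'e': index 3 in ['a', 'b', 'c', 'e'] -> ['e', 'a', 'b', 'c']
'c': index 3 in ['e', 'a', 'b', 'c'] -> ['c', 'e', 'a', 'b']
'c': index 0 in ['c', 'e', 'a', 'b'] -> ['c', 'e', 'a', 'b']
'a': index 2 in ['c', 'e', 'a', 'b'] -> ['a', 'c', 'e', 'b']
'c': index 1 in ['a', 'c', 'e', 'b'] -> ['c', 'a', 'e', 'b']
'c': index 0 in ['c', 'a', 'e', 'b'] -> ['c', 'a', 'e', 'b']
'e': index 2 in ['c', 'a', 'e', 'b'] -> ['e', 'c', 'a', 'b']
'e': index 0 in ['e', 'c', 'a', 'b'] -> ['e', 'c', 'a', 'b']
'b': index 3 in ['e', 'c', 'a', 'b'] -> ['b', 'e', 'c', 'a']


Output: [0, 3, 3, 0, 2, 1, 0, 2, 0, 3]


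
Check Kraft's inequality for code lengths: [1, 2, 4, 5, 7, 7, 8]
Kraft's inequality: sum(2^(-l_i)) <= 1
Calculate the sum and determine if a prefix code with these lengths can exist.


Sum = 2^(-1) + 2^(-2) + 2^(-4) + 2^(-5) + 2^(-7) + 2^(-7) + 2^(-8)
    = 0.5 + 0.25 + 0.0625 + 0.03125 + 0.0078125 + 0.0078125 + 0.00390625
    = 221/256 = 0.86328125
Since 0.86328125 <= 1, Kraft's inequality IS satisfied.
A prefix code with these lengths CAN exist.

Kraft sum = 0.86328125. Satisfied.


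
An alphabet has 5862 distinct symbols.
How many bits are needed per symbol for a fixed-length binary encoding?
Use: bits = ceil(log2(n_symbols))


log2(5862) = 12.5172
Bracket: 2^12 = 4096 < 5862 <= 2^13 = 8192
So ceil(log2(5862)) = 13

bits = ceil(log2(5862)) = ceil(12.5172) = 13 bits


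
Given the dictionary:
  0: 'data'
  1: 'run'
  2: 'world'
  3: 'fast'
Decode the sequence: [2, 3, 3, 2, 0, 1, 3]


Look up each index in the dictionary:
  2 -> 'world'
  3 -> 'fast'
  3 -> 'fast'
  2 -> 'world'
  0 -> 'data'
  1 -> 'run'
  3 -> 'fast'

Decoded: "world fast fast world data run fast"


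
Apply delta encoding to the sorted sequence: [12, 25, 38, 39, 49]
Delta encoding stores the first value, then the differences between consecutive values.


First value: 12
Deltas:
  25 - 12 = 13
  38 - 25 = 13
  39 - 38 = 1
  49 - 39 = 10


Delta encoded: [12, 13, 13, 1, 10]


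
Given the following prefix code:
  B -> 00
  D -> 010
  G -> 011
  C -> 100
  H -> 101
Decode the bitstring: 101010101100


Decoding step by step:
Bits 101 -> H
Bits 010 -> D
Bits 101 -> H
Bits 100 -> C


Decoded message: HDHC


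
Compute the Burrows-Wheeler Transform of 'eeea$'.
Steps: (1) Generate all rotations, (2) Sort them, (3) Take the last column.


Rotations (sorted):
  0: $eeea -> last char: a
  1: a$eee -> last char: e
  2: ea$ee -> last char: e
  3: eea$e -> last char: e
  4: eeea$ -> last char: $


BWT = aeee$


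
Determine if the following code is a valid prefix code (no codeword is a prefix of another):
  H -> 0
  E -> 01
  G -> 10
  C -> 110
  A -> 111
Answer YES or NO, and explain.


Checking each pair (does one codeword prefix another?):
  H='0' vs E='01': prefix -- VIOLATION

NO -- this is NOT a valid prefix code. H (0) is a prefix of E (01).


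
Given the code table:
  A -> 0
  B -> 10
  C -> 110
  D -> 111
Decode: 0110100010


Decoding:
0 -> A
110 -> C
10 -> B
0 -> A
0 -> A
10 -> B


Result: ACBAAB


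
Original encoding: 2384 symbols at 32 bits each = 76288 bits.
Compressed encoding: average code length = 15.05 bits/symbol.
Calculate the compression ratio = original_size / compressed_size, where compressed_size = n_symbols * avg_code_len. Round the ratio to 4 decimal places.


original_size = n_symbols * orig_bits = 2384 * 32 = 76288 bits
compressed_size = n_symbols * avg_code_len = 2384 * 15.05 = 35879.2 bits
ratio = original_size / compressed_size = 76288 / 35879.2 = 2.1262

Compression ratio = 2.1262


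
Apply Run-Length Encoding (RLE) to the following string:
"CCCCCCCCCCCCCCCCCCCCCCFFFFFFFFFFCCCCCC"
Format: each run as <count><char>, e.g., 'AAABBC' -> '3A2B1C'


Scanning runs left to right:
  i=0: run of 'C' x 22 -> '22C'
  i=22: run of 'F' x 10 -> '10F'
  i=32: run of 'C' x 6 -> '6C'

RLE = 22C10F6C


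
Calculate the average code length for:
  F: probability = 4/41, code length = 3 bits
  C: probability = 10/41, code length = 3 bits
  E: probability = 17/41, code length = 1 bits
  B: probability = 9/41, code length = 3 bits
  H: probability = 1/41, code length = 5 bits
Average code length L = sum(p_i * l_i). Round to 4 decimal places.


Weighted contributions p_i * l_i:
  F: (4/41) * 3 = 12/41
  C: (10/41) * 3 = 30/41
  E: (17/41) * 1 = 17/41
  B: (9/41) * 3 = 27/41
  H: (1/41) * 5 = 5/41
Sum = (12 + 30 + 17 + 27 + 5)/41 = 91/41

L = 91/41 = 2.2195 bits/symbol


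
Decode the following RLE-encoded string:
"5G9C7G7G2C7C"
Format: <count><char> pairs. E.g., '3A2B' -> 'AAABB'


Expanding each <count><char> pair:
  5G -> 'GGGGG'
  9C -> 'CCCCCCCCC'
  7G -> 'GGGGGGG'
  7G -> 'GGGGGGG'
  2C -> 'CC'
  7C -> 'CCCCCCC'

Decoded = GGGGGCCCCCCCCCGGGGGGGGGGGGGGCCCCCCCCC


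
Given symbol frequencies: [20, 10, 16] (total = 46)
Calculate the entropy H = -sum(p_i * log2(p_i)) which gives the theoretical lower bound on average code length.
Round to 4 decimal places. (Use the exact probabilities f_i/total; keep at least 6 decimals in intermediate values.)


Per-symbol terms -p_i * log2(p_i) with p_i = f_i/46:
  p = 20/46 = 0.434783: log2(p) = -1.201634, -p*log2(p) = 0.522450
  p = 10/46 = 0.217391: log2(p) = -2.201634, -p*log2(p) = 0.478616
  p = 16/46 = 0.347826: log2(p) = -1.523562, -p*log2(p) = 0.529935
H = 0.522450 + 0.478616 + 0.529935 = 1.531001

H = 1.531 bits/symbol


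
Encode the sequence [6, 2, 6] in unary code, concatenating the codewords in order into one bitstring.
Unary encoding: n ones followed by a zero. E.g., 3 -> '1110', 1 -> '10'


Encode each number as n ones followed by a terminating 0:
  6 -> 1111110 (7 bits)
  2 -> 110 (3 bits)
  6 -> 1111110 (7 bits)
Total length = 7 + 3 + 7 = 17 bits.

Unary([6, 2, 6]) = 11111101101111110 (17 bits)
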